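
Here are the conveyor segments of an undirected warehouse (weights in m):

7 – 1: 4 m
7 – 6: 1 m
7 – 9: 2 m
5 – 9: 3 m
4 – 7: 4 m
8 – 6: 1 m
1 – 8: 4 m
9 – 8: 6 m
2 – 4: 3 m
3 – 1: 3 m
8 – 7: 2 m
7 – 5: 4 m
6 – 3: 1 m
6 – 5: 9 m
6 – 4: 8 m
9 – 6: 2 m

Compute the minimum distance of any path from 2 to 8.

9 m

Compare a few routes:
2 → 4 → 7 → 9 → 6 → 8: 3+4+2+2+1 = 12
2 → 4 → 6 → 8: 3+8+1 = 12
2 → 4 → 7 → 8: 3+4+2 = 9
Cheapest is 2 → 4 → 7 → 8 at 9 m.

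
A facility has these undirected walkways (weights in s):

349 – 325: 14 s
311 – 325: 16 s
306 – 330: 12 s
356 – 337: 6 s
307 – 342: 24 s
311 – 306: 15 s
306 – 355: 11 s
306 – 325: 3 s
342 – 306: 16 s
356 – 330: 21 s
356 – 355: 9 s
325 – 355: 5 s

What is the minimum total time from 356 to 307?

57 s

Compare a few routes:
356 → 330 → 306 → 342 → 307: 21+12+16+24 = 73
356 → 355 → 325 → 306 → 342 → 307: 9+5+3+16+24 = 57
356 → 355 → 306 → 342 → 307: 9+11+16+24 = 60
Cheapest is 356 → 355 → 325 → 306 → 342 → 307 at 57 s.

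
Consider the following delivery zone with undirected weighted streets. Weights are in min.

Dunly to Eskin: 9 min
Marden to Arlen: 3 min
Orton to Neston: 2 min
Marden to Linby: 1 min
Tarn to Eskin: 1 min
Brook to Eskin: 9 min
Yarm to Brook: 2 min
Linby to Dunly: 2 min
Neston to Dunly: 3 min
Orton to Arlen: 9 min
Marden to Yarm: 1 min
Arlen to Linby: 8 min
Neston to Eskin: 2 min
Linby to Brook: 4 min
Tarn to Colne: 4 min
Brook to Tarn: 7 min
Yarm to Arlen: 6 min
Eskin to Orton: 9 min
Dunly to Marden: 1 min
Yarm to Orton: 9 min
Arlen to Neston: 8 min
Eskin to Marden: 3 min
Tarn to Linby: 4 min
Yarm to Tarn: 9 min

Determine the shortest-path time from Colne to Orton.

9 min

Candidate routes:
Colne → Tarn → Eskin → Marden → Dunly → Neston → Orton: 4+1+3+1+3+2 = 14
Colne → Tarn → Linby → Marden → Dunly → Neston → Orton: 4+4+1+1+3+2 = 15
Colne → Tarn → Eskin → Orton: 4+1+9 = 14
Colne → Tarn → Eskin → Neston → Orton: 4+1+2+2 = 9
The minimum is 9 min via Colne → Tarn → Eskin → Neston → Orton.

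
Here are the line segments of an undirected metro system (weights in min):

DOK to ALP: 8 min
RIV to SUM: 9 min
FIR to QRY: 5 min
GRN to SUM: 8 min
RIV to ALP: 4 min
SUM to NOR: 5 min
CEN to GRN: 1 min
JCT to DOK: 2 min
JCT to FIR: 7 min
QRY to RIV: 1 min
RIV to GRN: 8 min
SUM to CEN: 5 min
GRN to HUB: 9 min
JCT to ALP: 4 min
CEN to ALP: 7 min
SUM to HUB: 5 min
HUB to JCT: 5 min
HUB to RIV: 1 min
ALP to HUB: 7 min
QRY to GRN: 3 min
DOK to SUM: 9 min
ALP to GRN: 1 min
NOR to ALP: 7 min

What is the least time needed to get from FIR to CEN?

9 min

Shortest distances from FIR:
FIR: 0
QRY: 5  (via FIR)
RIV: 6  (via QRY)
JCT: 7  (via FIR)
HUB: 7  (via RIV)
GRN: 8  (via QRY)
CEN: 9  (via GRN)
Shortest route: FIR–QRY–GRN–CEN = 9 min.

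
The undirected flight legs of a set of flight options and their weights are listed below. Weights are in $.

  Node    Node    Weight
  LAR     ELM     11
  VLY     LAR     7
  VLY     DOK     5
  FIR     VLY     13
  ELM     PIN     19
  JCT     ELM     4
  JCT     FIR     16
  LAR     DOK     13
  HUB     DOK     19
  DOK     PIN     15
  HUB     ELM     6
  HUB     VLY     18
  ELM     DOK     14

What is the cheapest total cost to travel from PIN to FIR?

Enumerating some paths:
PIN → ELM → JCT → FIR: 19+4+16 = 39
PIN → DOK → LAR → VLY → FIR: 15+13+7+13 = 48
PIN → DOK → VLY → FIR: 15+5+13 = 33
Cheapest is PIN → DOK → VLY → FIR at $33.

$33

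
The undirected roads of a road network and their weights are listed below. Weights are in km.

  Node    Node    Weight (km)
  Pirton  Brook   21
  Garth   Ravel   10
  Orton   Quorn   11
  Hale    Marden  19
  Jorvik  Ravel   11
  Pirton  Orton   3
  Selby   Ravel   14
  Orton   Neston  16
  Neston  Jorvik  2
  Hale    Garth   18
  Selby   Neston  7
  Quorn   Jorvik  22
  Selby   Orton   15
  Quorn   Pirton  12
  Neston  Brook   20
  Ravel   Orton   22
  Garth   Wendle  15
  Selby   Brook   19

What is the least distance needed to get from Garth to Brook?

Enumerating some paths:
Garth - Ravel - Jorvik - Neston - Brook: 10+11+2+20 = 43
Garth - Ravel - Jorvik - Neston - Selby - Brook: 10+11+2+7+19 = 49
Cheapest is Garth - Ravel - Jorvik - Neston - Brook at 43 km.

43 km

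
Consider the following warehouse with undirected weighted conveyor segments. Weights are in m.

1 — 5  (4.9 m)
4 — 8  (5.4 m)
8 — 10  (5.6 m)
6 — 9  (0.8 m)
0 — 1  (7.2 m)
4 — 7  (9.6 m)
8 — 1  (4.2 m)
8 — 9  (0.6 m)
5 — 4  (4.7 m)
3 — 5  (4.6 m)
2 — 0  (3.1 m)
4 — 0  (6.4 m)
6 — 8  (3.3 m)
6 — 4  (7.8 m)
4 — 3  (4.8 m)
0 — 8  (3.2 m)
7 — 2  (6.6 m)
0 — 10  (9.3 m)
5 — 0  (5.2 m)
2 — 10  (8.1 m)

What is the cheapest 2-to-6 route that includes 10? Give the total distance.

Shortest 2→10: 2–10 = 8.1
Best 10 to 6: 10–8–9–6 costing 7
Total via 10: 8.1 + 7 = 15.1 m.

15.1 m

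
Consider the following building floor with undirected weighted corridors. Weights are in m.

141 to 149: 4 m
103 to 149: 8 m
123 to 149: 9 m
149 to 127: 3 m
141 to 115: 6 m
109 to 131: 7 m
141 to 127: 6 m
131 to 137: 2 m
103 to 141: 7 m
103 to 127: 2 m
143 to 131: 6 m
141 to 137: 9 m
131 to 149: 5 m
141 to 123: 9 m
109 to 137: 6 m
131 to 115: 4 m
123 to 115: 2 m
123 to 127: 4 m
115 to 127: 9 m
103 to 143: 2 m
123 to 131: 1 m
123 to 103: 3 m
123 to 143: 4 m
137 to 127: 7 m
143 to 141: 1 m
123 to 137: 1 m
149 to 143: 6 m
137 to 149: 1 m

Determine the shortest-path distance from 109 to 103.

10 m

Running Dijkstra from 109:
109: 0
137: 6  (via 109)
149: 7  (via 137)
123: 7  (via 137)
131: 7  (via 109)
115: 9  (via 123)
127: 10  (via 149)
103: 10  (via 123)
Shortest route: 109 → 137 → 123 → 103 = 10 m.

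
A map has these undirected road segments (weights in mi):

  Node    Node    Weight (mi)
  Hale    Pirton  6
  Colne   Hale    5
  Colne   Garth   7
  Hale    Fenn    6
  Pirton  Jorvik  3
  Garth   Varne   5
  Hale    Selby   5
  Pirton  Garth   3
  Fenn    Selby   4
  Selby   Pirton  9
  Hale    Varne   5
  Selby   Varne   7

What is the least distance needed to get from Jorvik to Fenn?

Compare a few routes:
Jorvik–Pirton–Selby–Fenn: 3+9+4 = 16
Jorvik–Pirton–Hale–Fenn: 3+6+6 = 15
The minimum is 15 mi via Jorvik–Pirton–Hale–Fenn.

15 mi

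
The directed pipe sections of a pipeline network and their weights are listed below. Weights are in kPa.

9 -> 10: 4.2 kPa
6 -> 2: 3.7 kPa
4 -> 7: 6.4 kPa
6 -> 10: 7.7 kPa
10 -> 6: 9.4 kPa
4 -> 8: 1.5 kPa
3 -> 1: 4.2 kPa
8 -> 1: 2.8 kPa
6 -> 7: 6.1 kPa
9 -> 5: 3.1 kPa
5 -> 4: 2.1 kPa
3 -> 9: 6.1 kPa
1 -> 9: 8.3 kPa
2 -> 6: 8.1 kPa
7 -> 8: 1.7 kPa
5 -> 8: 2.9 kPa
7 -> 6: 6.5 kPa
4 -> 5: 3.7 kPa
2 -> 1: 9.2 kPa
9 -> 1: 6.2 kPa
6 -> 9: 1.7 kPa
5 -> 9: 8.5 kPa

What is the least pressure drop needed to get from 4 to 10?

16.4 kPa

Shortest distances from 4:
4: 0
8: 1.5  (via 4)
5: 3.7  (via 4)
1: 4.3  (via 8)
7: 6.4  (via 4)
9: 12.2  (via 5)
6: 12.9  (via 7)
10: 16.4  (via 9)
Shortest route: 4 → 5 → 9 → 10 = 16.4 kPa.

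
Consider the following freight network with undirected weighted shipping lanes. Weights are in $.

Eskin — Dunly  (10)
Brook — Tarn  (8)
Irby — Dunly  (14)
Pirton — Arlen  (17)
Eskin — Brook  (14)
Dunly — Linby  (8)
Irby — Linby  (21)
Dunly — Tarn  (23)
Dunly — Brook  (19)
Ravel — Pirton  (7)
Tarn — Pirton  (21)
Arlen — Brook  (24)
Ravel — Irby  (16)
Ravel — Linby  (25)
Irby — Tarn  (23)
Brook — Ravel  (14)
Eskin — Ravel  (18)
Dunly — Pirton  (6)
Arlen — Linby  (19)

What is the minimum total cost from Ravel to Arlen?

$24

Enumerating some paths:
Ravel–Pirton–Arlen: 7+17 = 24
Ravel–Brook–Arlen: 14+24 = 38
Cheapest is Ravel–Pirton–Arlen at $24.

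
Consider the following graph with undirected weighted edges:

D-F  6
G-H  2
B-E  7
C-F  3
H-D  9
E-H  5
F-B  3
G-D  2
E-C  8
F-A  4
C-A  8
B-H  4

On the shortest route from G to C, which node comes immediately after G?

Compare a few routes:
G → H → B → F → C: 2+4+3+3 = 12
G → D → F → C: 2+6+3 = 11
The minimum is 11 via G → D → F → C.
So from G the first move is to D.

D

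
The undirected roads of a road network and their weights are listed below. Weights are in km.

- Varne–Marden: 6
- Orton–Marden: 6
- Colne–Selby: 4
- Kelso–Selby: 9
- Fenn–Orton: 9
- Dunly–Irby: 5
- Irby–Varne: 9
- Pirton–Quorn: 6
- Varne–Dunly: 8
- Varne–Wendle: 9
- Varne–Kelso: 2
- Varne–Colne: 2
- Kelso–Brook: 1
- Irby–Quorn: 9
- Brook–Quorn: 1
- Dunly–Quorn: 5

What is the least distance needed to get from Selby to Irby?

15 km

Compare a few routes:
Selby → Colne → Varne → Kelso → Brook → Quorn → Irby: 4+2+2+1+1+9 = 19
Selby → Colne → Varne → Irby: 4+2+9 = 15
Selby → Colne → Varne → Dunly → Irby: 4+2+8+5 = 19
Cheapest is Selby → Colne → Varne → Irby at 15 km.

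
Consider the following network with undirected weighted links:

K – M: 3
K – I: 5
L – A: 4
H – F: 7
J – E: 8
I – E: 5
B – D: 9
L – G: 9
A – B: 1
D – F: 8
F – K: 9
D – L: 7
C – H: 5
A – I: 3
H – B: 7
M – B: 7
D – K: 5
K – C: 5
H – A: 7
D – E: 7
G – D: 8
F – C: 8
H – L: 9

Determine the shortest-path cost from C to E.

Candidate routes:
C → K → D → E: 5+5+7 = 17
C → K → I → E: 5+5+5 = 15
C → H → A → I → E: 5+7+3+5 = 20
Cheapest is C → K → I → E at 15.

15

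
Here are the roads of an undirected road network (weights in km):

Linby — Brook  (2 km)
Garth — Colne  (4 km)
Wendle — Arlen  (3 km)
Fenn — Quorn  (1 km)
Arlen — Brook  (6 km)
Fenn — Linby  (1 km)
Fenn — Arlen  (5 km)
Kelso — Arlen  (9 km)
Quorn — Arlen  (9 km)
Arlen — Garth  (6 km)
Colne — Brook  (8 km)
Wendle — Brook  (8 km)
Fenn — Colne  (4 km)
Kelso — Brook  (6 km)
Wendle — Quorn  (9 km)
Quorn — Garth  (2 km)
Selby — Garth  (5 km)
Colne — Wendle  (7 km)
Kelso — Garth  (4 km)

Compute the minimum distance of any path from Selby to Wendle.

Shortest distances from Selby:
Selby: 0
Garth: 5  (via Selby)
Quorn: 7  (via Garth)
Fenn: 8  (via Quorn)
Linby: 9  (via Fenn)
Colne: 9  (via Garth)
Kelso: 9  (via Garth)
Arlen: 11  (via Garth)
Brook: 11  (via Linby)
Wendle: 14  (via Arlen)
Shortest route: Selby → Garth → Arlen → Wendle = 14 km.

14 km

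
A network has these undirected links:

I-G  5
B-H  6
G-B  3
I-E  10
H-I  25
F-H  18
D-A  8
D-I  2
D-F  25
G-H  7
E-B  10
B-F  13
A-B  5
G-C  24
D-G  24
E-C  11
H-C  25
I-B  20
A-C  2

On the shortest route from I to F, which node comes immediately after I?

G

Enumerating some paths:
I → D → F: 2+25 = 27
I → G → B → F: 5+3+13 = 21
Cheapest is I → G → B → F at 21.
So from I the first move is to G.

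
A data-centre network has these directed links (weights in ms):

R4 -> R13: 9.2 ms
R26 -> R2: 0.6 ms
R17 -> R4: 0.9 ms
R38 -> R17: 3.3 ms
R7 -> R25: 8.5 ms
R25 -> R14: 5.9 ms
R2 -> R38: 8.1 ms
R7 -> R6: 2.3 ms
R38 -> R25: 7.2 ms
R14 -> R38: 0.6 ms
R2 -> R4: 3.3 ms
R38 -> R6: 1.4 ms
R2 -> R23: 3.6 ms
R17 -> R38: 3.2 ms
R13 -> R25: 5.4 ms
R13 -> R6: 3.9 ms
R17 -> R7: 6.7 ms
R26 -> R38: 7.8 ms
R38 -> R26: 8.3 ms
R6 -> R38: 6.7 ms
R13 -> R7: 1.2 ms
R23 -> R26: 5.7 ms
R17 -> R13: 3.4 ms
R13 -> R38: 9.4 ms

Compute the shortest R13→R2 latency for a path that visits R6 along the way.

Shortest R13→R6: R13 → R7 → R6 = 3.5
Shortest R6→R2: R6 → R38 → R26 → R2 = 15.6
Total via R6: 3.5 + 15.6 = 19.1 ms.

19.1 ms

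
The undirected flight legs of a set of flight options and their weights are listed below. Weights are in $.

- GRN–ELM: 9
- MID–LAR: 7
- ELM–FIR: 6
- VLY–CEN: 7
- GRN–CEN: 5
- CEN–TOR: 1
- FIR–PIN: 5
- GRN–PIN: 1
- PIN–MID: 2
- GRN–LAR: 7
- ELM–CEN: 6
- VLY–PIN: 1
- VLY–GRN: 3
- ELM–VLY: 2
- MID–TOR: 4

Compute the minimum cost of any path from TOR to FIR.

Running Dijkstra from TOR:
TOR: 0
CEN: 1  (via TOR)
MID: 4  (via TOR)
GRN: 6  (via CEN)
PIN: 6  (via MID)
ELM: 7  (via CEN)
VLY: 7  (via PIN)
LAR: 11  (via MID)
FIR: 11  (via PIN)
Shortest route: TOR–MID–PIN–FIR = $11.

$11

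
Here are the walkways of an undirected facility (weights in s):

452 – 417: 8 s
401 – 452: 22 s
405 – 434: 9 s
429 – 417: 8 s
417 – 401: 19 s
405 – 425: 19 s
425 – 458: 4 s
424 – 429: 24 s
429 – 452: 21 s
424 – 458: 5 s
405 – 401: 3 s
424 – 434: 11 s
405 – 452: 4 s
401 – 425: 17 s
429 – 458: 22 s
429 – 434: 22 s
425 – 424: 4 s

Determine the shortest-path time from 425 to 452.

Compare a few routes:
425 - 405 - 452: 19+4 = 23
425 - 401 - 405 - 452: 17+3+4 = 24
The minimum is 23 s via 425 - 405 - 452.

23 s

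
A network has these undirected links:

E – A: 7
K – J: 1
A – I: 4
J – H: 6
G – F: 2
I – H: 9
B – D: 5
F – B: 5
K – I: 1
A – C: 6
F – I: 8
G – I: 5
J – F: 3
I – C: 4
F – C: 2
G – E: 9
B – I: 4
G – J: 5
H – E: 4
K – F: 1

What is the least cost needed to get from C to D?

12

Candidate routes:
C - I - B - D: 4+4+5 = 13
C - F - K - I - B - D: 2+1+1+4+5 = 13
C - I - K - F - B - D: 4+1+1+5+5 = 16
C - F - B - D: 2+5+5 = 12
The minimum is 12 via C - F - B - D.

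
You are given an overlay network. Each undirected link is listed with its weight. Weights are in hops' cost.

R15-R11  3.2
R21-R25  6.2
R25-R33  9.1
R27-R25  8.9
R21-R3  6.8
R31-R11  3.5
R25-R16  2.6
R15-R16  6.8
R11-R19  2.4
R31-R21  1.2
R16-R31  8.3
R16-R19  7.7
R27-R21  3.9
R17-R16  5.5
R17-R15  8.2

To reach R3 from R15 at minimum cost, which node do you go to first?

Enumerating some paths:
R15 → R16 → R25 → R21 → R3: 6.8+2.6+6.2+6.8 = 22.4
R15 → R11 → R31 → R21 → R3: 3.2+3.5+1.2+6.8 = 14.7
The minimum is 14.7 hops' cost via R15 → R11 → R31 → R21 → R3.
So from R15 the first move is to R11.

R11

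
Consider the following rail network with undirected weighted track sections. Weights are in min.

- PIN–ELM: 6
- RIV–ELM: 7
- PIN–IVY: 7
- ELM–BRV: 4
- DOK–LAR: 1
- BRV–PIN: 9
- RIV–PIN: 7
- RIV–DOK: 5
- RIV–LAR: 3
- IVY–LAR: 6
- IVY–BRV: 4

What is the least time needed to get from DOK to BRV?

Running Dijkstra from DOK:
DOK: 0
LAR: 1  (via DOK)
RIV: 4  (via LAR)
IVY: 7  (via LAR)
BRV: 11  (via IVY)
Shortest route: DOK → LAR → IVY → BRV = 11 min.

11 min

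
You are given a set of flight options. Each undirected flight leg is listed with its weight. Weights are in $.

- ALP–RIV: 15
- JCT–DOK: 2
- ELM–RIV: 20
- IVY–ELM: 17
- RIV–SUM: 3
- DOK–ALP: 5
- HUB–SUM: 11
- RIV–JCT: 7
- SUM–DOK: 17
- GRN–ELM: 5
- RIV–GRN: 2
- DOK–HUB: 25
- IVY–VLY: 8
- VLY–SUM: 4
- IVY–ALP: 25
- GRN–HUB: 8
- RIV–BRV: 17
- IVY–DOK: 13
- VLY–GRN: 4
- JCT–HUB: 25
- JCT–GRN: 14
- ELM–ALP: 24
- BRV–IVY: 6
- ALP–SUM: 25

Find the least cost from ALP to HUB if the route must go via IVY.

Best ALP to IVY: ALP–DOK–IVY costing 18
Best IVY to HUB: IVY–VLY–GRN–HUB costing 20
Total via IVY: 18 + 20 = $38.

$38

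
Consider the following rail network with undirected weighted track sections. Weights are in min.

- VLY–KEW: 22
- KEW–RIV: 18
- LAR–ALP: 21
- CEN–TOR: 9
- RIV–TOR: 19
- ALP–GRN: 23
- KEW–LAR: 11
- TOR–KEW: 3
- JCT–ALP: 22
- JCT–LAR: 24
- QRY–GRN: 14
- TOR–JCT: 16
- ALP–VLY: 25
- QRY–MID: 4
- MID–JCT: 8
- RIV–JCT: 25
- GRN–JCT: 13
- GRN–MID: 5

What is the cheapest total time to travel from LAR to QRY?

Compare a few routes:
LAR - JCT - MID - QRY: 24+8+4 = 36
LAR - KEW - TOR - JCT - MID - QRY: 11+3+16+8+4 = 42
Cheapest is LAR - JCT - MID - QRY at 36 min.

36 min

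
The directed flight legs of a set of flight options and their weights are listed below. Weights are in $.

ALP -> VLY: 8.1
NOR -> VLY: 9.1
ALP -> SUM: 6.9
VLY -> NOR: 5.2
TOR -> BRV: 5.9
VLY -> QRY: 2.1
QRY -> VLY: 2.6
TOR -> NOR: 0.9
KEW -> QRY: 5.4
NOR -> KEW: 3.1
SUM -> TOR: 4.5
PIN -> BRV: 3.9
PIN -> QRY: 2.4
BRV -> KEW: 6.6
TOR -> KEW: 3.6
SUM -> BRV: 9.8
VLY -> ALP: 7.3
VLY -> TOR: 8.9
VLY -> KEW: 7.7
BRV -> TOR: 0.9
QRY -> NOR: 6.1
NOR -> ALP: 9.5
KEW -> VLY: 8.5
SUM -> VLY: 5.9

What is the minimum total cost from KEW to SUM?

$22.2

Candidate routes:
KEW–VLY–ALP–SUM: 8.5+7.3+6.9 = 22.7
KEW–QRY–VLY–ALP–SUM: 5.4+2.6+7.3+6.9 = 22.2
KEW–QRY–NOR–ALP–SUM: 5.4+6.1+9.5+6.9 = 27.9
Cheapest is KEW–QRY–VLY–ALP–SUM at $22.2.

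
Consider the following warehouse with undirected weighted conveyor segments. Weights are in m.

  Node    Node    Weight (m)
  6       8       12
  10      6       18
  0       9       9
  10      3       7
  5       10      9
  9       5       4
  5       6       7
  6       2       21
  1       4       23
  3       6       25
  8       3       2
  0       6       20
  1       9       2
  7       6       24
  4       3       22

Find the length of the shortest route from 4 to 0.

34 m

Compare a few routes:
4 → 1 → 9 → 5 → 6 → 0: 23+2+4+7+20 = 56
4 → 3 → 8 → 6 → 5 → 9 → 0: 22+2+12+7+4+9 = 56
4 → 3 → 10 → 5 → 9 → 0: 22+7+9+4+9 = 51
4 → 1 → 9 → 0: 23+2+9 = 34
The minimum is 34 m via 4 → 1 → 9 → 0.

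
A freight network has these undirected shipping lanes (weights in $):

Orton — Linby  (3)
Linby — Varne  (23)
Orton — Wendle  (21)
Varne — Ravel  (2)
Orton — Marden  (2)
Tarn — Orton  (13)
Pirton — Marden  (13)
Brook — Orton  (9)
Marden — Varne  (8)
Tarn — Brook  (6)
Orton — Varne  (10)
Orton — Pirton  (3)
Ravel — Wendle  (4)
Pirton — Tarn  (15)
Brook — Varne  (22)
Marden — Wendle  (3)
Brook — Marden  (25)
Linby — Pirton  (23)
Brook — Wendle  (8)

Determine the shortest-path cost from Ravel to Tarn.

Compare a few routes:
Ravel - Wendle - Brook - Tarn: 4+8+6 = 18
Ravel - Wendle - Marden - Orton - Tarn: 4+3+2+13 = 22
Cheapest is Ravel - Wendle - Brook - Tarn at $18.

$18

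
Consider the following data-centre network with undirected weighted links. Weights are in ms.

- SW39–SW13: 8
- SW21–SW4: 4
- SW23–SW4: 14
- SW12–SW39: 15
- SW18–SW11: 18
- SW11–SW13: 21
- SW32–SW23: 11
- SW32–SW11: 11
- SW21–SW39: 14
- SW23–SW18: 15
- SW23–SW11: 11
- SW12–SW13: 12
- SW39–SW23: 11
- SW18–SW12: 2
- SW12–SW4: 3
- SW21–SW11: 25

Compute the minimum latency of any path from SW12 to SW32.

Shortest distances from SW12:
SW12: 0
SW18: 2  (via SW12)
SW4: 3  (via SW12)
SW21: 7  (via SW4)
SW13: 12  (via SW12)
SW39: 15  (via SW12)
SW23: 17  (via SW18)
SW11: 20  (via SW18)
SW32: 28  (via SW23)
Shortest route: SW12–SW18–SW23–SW32 = 28 ms.

28 ms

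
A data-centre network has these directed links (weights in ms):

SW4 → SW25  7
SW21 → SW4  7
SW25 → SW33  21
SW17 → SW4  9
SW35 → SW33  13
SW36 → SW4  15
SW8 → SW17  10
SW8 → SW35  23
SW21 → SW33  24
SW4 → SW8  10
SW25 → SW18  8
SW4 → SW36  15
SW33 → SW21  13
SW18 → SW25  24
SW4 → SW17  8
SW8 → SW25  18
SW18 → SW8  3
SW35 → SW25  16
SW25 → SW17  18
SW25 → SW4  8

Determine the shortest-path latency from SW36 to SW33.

43 ms

Candidate routes:
SW36 - SW4 - SW25 - SW18 - SW8 - SW35 - SW33: 15+7+8+3+23+13 = 69
SW36 - SW4 - SW8 - SW25 - SW33: 15+10+18+21 = 64
SW36 - SW4 - SW8 - SW35 - SW33: 15+10+23+13 = 61
SW36 - SW4 - SW25 - SW33: 15+7+21 = 43
Cheapest is SW36 - SW4 - SW25 - SW33 at 43 ms.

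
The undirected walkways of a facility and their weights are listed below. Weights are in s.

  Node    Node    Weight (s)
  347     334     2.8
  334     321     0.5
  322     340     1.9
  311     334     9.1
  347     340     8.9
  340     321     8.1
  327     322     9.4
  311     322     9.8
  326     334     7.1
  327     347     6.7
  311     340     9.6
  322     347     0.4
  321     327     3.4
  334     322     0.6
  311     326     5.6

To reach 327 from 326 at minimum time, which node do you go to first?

334

Enumerating some paths:
326 - 334 - 322 - 347 - 327: 7.1+0.6+0.4+6.7 = 14.8
326 - 334 - 321 - 327: 7.1+0.5+3.4 = 11
The minimum is 11 s via 326 - 334 - 321 - 327.
So from 326 the first move is to 334.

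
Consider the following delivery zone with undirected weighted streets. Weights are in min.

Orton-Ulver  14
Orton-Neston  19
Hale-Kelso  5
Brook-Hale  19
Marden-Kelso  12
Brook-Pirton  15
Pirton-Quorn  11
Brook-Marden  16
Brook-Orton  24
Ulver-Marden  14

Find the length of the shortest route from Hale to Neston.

62 min

Enumerating some paths:
Hale → Brook → Orton → Neston: 19+24+19 = 62
Hale → Kelso → Marden → Ulver → Orton → Neston: 5+12+14+14+19 = 64
Cheapest is Hale → Brook → Orton → Neston at 62 min.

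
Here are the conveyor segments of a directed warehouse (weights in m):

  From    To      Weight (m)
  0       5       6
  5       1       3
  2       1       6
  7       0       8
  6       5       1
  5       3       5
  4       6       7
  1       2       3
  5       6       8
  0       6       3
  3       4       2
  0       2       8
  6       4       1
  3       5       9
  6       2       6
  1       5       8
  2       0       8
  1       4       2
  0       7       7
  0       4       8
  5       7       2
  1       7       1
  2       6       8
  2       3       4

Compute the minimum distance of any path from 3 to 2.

Candidate routes:
3–4–6–2: 2+7+6 = 15
3–4–6–5–1–2: 2+7+1+3+3 = 16
The minimum is 15 m via 3–4–6–2.

15 m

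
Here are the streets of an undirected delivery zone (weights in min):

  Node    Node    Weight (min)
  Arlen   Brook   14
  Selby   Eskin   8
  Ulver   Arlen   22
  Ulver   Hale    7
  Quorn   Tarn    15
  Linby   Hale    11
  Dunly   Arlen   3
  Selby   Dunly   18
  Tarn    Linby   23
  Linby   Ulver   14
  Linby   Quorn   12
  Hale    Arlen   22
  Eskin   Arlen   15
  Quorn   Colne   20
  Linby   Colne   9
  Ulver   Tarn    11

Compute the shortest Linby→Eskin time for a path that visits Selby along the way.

62 min

Shortest Linby→Selby: Linby → Hale → Arlen → Dunly → Selby = 54
Best Selby to Eskin: Selby → Eskin costing 8
Total via Selby: 54 + 8 = 62 min.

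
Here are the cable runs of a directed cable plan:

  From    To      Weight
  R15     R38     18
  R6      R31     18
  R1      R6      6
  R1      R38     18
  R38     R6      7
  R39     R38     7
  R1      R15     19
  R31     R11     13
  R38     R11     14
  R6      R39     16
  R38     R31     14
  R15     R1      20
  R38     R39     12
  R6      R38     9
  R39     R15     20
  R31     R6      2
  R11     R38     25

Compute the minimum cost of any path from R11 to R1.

77

Settle nodes by increasing distance from R11:
R11: 0
R38: 25  (via R11)
R6: 32  (via R38)
R39: 37  (via R38)
R31: 39  (via R38)
R15: 57  (via R39)
R1: 77  (via R15)
Shortest route: R11 → R38 → R39 → R15 → R1 = 77.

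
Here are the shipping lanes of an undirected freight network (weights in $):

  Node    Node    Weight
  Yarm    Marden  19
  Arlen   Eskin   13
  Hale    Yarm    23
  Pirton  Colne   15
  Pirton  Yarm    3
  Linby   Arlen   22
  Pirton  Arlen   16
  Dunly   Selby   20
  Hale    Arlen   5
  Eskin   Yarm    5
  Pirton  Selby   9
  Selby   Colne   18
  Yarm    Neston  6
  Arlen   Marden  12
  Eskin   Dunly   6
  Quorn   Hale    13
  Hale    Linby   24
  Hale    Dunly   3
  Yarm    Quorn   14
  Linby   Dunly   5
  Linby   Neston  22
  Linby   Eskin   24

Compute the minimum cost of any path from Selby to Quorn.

Settle nodes by increasing distance from Selby:
Selby: 0
Pirton: 9  (via Selby)
Yarm: 12  (via Pirton)
Eskin: 17  (via Yarm)
Colne: 18  (via Selby)
Neston: 18  (via Yarm)
Dunly: 20  (via Selby)
Hale: 23  (via Dunly)
Linby: 25  (via Dunly)
Arlen: 25  (via Pirton)
Quorn: 26  (via Yarm)
Shortest route: Selby → Pirton → Yarm → Quorn = $26.

$26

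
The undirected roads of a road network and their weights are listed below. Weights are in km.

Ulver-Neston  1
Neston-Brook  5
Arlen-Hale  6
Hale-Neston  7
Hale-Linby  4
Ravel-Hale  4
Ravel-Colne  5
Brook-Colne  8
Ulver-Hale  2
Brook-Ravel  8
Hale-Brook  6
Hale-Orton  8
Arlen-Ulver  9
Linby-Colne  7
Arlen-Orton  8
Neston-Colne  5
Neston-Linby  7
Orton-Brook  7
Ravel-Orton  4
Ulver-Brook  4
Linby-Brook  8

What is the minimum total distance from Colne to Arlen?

Shortest distances from Colne:
Colne: 0
Ravel: 5  (via Colne)
Neston: 5  (via Colne)
Ulver: 6  (via Neston)
Linby: 7  (via Colne)
Hale: 8  (via Ulver)
Brook: 8  (via Colne)
Orton: 9  (via Ravel)
Arlen: 14  (via Hale)
Shortest route: Colne → Neston → Ulver → Hale → Arlen = 14 km.

14 km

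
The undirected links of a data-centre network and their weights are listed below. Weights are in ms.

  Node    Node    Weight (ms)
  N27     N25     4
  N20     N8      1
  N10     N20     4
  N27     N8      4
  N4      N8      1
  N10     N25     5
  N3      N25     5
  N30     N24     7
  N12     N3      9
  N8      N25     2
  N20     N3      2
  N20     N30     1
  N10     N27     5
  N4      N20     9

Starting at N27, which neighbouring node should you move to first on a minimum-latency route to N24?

N8

Compare a few routes:
N27 → N8 → N20 → N30 → N24: 4+1+1+7 = 13
N27 → N25 → N8 → N20 → N30 → N24: 4+2+1+1+7 = 15
Cheapest is N27 → N8 → N20 → N30 → N24 at 13 ms.
So from N27 the first move is to N8.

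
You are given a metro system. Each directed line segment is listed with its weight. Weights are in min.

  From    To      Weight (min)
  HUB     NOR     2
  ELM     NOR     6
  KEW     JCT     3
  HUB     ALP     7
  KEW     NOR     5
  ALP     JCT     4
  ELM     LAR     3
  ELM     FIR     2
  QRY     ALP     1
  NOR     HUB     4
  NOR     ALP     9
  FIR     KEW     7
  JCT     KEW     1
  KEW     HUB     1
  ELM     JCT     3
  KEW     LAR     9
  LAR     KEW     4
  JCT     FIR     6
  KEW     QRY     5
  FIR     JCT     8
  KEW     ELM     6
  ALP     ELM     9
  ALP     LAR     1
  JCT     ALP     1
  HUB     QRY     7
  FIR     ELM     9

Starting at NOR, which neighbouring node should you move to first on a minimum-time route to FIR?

Enumerating some paths:
NOR–ALP–JCT–FIR: 9+4+6 = 19
NOR–ALP–ELM–FIR: 9+9+2 = 20
Cheapest is NOR–ALP–JCT–FIR at 19 min.
So from NOR the first move is to ALP.

ALP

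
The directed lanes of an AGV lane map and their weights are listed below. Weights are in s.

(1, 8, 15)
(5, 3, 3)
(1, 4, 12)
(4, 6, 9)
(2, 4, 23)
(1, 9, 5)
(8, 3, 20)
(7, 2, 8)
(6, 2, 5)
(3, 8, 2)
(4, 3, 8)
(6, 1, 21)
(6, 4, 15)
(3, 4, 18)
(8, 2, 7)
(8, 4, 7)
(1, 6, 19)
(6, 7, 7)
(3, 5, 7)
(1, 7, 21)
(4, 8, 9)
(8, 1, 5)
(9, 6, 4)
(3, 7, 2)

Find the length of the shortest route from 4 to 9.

19 s

Settle nodes by increasing distance from 4:
4: 0
3: 8  (via 4)
6: 9  (via 4)
8: 9  (via 4)
7: 10  (via 3)
1: 14  (via 8)
2: 14  (via 6)
5: 15  (via 3)
9: 19  (via 1)
Shortest route: 4 → 8 → 1 → 9 = 19 s.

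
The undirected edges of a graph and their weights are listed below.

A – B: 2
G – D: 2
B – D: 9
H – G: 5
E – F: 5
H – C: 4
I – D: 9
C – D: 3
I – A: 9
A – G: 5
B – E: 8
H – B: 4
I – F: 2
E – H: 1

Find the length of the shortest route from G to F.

Candidate routes:
G → D → C → H → E → F: 2+3+4+1+5 = 15
G → H → E → F: 5+1+5 = 11
G → D → I → F: 2+9+2 = 13
The minimum is 11 via G → H → E → F.

11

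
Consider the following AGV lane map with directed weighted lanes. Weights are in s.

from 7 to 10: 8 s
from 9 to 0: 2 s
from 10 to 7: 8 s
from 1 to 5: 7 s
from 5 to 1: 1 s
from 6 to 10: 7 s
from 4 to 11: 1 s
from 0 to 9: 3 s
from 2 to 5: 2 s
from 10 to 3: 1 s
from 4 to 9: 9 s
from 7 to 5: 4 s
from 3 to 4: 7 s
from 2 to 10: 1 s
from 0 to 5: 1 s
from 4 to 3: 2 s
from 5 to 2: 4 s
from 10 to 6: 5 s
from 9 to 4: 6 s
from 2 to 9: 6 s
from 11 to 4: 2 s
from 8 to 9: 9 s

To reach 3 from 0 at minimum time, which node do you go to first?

Candidate routes:
0 - 5 - 2 - 10 - 3: 1+4+1+1 = 7
0 - 9 - 4 - 3: 3+6+2 = 11
The minimum is 7 s via 0 - 5 - 2 - 10 - 3.
So from 0 the first move is to 5.

5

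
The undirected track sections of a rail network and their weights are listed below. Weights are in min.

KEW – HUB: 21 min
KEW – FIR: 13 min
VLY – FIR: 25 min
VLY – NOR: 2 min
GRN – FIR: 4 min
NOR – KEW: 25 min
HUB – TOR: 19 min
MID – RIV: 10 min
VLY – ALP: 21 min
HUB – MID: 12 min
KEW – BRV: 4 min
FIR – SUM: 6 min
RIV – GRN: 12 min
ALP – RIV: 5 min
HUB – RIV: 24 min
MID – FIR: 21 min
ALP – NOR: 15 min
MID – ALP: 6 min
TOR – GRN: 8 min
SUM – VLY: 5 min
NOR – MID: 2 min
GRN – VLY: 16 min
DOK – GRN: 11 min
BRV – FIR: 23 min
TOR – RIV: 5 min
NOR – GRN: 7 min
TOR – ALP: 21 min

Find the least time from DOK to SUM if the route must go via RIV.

Best DOK to RIV: DOK → GRN → RIV costing 23
Best RIV to SUM: RIV → MID → NOR → VLY → SUM costing 19
Total via RIV: 23 + 19 = 42 min.

42 min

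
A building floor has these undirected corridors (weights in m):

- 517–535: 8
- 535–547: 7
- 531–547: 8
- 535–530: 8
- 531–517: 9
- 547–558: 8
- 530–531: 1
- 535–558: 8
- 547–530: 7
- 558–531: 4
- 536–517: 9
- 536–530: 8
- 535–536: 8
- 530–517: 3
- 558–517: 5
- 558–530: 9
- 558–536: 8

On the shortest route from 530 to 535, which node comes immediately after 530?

535

Enumerating some paths:
530 → 531 → 558 → 535: 1+4+8 = 13
530 → 535: 8 = 8
530 → 517 → 535: 3+8 = 11
Cheapest is 530 → 535 at 8 m.
So from 530 the first move is to 535.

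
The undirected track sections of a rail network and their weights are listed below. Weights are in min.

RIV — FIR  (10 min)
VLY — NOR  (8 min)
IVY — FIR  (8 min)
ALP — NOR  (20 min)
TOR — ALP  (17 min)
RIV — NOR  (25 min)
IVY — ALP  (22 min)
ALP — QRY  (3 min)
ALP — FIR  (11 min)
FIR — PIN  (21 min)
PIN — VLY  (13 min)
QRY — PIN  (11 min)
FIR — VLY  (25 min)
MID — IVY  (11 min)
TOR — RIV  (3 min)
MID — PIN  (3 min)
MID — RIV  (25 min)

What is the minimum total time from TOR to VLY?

Candidate routes:
TOR → RIV → FIR → VLY: 3+10+25 = 38
TOR → RIV → NOR → VLY: 3+25+8 = 36
The minimum is 36 min via TOR → RIV → NOR → VLY.

36 min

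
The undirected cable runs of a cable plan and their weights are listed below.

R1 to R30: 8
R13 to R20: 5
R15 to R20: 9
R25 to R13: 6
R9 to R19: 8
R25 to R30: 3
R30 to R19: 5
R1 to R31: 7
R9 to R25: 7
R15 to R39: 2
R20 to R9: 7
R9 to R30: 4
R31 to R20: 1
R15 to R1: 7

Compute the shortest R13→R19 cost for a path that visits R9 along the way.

20

Best R13 to R9: R13–R20–R9 costing 12
Best R9 to R19: R9–R19 costing 8
Total via R9: 12 + 8 = 20.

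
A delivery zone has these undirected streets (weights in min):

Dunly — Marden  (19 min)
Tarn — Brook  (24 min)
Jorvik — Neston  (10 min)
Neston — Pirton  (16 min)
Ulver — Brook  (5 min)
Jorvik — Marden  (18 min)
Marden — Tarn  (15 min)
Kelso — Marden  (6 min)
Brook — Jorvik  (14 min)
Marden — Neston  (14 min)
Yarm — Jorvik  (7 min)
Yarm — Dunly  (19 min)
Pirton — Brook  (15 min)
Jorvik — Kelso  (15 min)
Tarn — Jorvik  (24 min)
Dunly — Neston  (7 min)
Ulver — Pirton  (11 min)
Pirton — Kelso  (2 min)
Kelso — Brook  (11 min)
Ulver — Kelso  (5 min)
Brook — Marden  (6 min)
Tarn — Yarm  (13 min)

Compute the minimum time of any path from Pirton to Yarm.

Running Dijkstra from Pirton:
Pirton: 0
Kelso: 2  (via Pirton)
Ulver: 7  (via Kelso)
Marden: 8  (via Kelso)
Brook: 12  (via Ulver)
Neston: 16  (via Pirton)
Jorvik: 17  (via Kelso)
Tarn: 23  (via Marden)
Dunly: 23  (via Neston)
Yarm: 24  (via Jorvik)
Shortest route: Pirton → Kelso → Jorvik → Yarm = 24 min.

24 min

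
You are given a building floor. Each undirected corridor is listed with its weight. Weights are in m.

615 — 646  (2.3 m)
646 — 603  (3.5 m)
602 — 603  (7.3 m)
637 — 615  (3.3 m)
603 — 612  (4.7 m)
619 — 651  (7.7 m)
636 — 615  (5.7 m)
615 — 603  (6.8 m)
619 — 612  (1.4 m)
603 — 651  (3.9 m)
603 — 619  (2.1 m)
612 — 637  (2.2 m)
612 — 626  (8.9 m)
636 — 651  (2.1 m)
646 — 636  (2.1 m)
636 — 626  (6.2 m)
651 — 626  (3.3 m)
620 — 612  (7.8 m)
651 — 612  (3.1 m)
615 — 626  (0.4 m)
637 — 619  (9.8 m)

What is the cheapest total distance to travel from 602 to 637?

13 m

Shortest distances from 602:
602: 0
603: 7.3  (via 602)
619: 9.4  (via 603)
612: 10.8  (via 619)
646: 10.8  (via 603)
651: 11.2  (via 603)
636: 12.9  (via 646)
637: 13  (via 612)
Shortest route: 602 → 603 → 619 → 612 → 637 = 13 m.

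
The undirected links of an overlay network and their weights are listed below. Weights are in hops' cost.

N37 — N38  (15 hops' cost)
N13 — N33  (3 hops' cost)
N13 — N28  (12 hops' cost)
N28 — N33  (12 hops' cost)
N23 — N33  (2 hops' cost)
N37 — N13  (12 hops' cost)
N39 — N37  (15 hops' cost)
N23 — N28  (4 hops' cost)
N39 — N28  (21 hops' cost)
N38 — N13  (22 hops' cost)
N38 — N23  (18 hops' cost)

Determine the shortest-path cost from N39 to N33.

27 hops' cost

Settle nodes by increasing distance from N39:
N39: 0
N37: 15  (via N39)
N28: 21  (via N39)
N23: 25  (via N28)
N13: 27  (via N37)
N33: 27  (via N23)
Shortest route: N39 → N28 → N23 → N33 = 27 hops' cost.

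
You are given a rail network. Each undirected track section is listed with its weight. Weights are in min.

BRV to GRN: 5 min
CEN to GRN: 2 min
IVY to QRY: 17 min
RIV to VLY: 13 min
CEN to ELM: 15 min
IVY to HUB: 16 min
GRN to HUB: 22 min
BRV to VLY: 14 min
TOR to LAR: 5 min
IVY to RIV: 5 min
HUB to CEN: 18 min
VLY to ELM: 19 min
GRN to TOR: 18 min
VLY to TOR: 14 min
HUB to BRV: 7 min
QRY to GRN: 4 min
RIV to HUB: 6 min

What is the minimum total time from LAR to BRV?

Settle nodes by increasing distance from LAR:
LAR: 0
TOR: 5  (via LAR)
VLY: 19  (via TOR)
GRN: 23  (via TOR)
CEN: 25  (via GRN)
QRY: 27  (via GRN)
BRV: 28  (via GRN)
Shortest route: LAR → TOR → GRN → BRV = 28 min.

28 min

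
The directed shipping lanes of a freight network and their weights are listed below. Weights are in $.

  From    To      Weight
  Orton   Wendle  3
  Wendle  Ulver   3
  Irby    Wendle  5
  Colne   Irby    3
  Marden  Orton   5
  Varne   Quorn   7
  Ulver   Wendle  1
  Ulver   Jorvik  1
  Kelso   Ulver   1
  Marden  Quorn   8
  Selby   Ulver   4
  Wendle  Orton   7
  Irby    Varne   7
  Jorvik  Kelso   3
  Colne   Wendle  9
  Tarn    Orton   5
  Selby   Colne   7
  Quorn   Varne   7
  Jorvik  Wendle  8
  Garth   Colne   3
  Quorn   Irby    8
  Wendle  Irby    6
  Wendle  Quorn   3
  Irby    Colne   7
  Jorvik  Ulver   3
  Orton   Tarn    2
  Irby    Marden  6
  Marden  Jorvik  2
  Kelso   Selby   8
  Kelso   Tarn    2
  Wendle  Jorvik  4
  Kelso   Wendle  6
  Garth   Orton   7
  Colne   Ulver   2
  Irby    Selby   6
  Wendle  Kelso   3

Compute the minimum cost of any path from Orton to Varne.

Running Dijkstra from Orton:
Orton: 0
Tarn: 2  (via Orton)
Wendle: 3  (via Orton)
Kelso: 6  (via Wendle)
Quorn: 6  (via Wendle)
Ulver: 6  (via Wendle)
Jorvik: 7  (via Wendle)
Irby: 9  (via Wendle)
Varne: 13  (via Quorn)
Shortest route: Orton–Wendle–Quorn–Varne = $13.

$13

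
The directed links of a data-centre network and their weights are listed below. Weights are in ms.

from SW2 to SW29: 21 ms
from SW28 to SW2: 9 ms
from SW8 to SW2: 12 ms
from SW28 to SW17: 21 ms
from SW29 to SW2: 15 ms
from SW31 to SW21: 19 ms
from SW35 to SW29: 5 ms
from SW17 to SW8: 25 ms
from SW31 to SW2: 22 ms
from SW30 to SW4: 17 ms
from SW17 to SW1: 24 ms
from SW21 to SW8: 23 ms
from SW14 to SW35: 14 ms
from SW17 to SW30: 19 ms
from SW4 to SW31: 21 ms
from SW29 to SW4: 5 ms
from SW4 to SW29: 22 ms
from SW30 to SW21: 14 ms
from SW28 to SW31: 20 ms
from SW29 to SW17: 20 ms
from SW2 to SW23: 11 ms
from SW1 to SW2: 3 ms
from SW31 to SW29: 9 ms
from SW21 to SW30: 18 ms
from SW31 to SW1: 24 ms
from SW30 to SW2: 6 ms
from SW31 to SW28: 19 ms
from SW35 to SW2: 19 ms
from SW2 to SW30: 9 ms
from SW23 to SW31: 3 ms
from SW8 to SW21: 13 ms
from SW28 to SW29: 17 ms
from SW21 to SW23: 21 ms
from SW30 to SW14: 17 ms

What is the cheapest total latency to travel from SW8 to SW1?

Running Dijkstra from SW8:
SW8: 0
SW2: 12  (via SW8)
SW21: 13  (via SW8)
SW30: 21  (via SW2)
SW23: 23  (via SW2)
SW31: 26  (via SW23)
SW29: 33  (via SW2)
SW14: 38  (via SW30)
SW4: 38  (via SW30)
SW28: 45  (via SW31)
SW1: 50  (via SW31)
Shortest route: SW8–SW2–SW23–SW31–SW1 = 50 ms.

50 ms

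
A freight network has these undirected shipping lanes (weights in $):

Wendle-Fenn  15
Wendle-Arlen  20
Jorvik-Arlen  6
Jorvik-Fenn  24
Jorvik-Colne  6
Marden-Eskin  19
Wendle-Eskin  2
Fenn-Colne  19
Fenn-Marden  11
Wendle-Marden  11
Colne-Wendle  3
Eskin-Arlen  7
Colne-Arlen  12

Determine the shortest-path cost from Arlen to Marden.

Enumerating some paths:
Arlen–Colne–Wendle–Marden: 12+3+11 = 26
Arlen–Eskin–Wendle–Marden: 7+2+11 = 20
Arlen–Eskin–Marden: 7+19 = 26
Arlen–Jorvik–Colne–Wendle–Marden: 6+6+3+11 = 26
Cheapest is Arlen–Eskin–Wendle–Marden at $20.

$20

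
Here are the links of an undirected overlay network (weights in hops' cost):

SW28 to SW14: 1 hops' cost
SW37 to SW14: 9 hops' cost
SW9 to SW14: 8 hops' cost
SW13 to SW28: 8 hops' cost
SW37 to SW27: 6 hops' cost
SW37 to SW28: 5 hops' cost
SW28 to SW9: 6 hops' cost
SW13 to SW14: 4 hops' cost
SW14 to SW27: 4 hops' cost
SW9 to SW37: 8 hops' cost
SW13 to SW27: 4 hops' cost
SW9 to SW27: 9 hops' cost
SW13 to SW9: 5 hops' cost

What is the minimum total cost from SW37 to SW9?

8 hops' cost

Settle nodes by increasing distance from SW37:
SW37: 0
SW28: 5  (via SW37)
SW14: 6  (via SW28)
SW27: 6  (via SW37)
SW9: 8  (via SW37)
Shortest route: SW37 → SW9 = 8 hops' cost.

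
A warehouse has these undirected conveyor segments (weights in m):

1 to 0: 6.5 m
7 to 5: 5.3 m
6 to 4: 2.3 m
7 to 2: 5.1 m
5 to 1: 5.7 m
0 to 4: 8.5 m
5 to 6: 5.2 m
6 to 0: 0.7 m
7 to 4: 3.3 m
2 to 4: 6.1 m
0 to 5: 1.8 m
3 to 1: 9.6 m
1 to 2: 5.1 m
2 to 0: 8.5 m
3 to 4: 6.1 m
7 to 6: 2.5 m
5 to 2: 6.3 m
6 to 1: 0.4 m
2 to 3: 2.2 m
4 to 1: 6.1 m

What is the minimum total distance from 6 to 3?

7.7 m

Compare a few routes:
6–4–3: 2.3+6.1 = 8.4
6–7–2–3: 2.5+5.1+2.2 = 9.8
6–1–2–3: 0.4+5.1+2.2 = 7.7
6–1–3: 0.4+9.6 = 10
The minimum is 7.7 m via 6–1–2–3.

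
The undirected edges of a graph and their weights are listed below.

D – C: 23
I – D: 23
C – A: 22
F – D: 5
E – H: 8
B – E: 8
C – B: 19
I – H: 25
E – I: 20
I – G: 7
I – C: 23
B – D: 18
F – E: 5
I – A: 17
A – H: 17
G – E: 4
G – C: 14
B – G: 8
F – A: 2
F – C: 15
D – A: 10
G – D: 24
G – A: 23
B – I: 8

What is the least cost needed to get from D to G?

14

Shortest distances from D:
D: 0
F: 5  (via D)
A: 7  (via F)
E: 10  (via F)
G: 14  (via E)
Shortest route: D → F → E → G = 14.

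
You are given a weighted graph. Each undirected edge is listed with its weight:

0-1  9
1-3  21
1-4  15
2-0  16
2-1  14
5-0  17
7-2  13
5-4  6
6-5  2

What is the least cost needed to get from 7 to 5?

46

Running Dijkstra from 7:
7: 0
2: 13  (via 7)
1: 27  (via 2)
0: 29  (via 2)
4: 42  (via 1)
5: 46  (via 0)
Shortest route: 7 → 2 → 0 → 5 = 46.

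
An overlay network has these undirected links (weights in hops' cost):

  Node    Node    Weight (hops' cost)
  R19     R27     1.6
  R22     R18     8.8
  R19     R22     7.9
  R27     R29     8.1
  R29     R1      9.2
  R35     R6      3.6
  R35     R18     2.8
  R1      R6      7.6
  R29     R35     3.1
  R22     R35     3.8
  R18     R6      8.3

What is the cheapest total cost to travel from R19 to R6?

15.3 hops' cost

Running Dijkstra from R19:
R19: 0
R27: 1.6  (via R19)
R22: 7.9  (via R19)
R29: 9.7  (via R27)
R35: 11.7  (via R22)
R18: 14.5  (via R35)
R6: 15.3  (via R35)
Shortest route: R19 → R22 → R35 → R6 = 15.3 hops' cost.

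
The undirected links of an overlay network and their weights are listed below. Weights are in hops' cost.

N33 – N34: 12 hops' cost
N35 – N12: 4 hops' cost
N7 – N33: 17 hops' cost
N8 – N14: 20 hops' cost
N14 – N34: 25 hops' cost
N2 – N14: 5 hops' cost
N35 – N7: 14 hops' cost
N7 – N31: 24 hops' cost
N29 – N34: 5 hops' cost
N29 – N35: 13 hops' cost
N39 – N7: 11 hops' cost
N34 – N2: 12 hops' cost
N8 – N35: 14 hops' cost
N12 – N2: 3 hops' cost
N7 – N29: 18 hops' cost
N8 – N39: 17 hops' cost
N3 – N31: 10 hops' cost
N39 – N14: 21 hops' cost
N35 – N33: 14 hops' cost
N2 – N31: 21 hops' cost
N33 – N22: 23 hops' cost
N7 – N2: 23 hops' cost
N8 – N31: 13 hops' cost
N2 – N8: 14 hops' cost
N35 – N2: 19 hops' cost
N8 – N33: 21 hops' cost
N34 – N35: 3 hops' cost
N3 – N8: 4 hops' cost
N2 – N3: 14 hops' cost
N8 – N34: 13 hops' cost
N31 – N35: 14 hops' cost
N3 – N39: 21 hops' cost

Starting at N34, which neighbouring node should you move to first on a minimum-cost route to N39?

Enumerating some paths:
N34 - N29 - N7 - N39: 5+18+11 = 34
N34 - N35 - N7 - N39: 3+14+11 = 28
N34 - N8 - N39: 13+17 = 30
N34 - N35 - N8 - N39: 3+14+17 = 34
Cheapest is N34 - N35 - N7 - N39 at 28 hops' cost.
So from N34 the first move is to N35.

N35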